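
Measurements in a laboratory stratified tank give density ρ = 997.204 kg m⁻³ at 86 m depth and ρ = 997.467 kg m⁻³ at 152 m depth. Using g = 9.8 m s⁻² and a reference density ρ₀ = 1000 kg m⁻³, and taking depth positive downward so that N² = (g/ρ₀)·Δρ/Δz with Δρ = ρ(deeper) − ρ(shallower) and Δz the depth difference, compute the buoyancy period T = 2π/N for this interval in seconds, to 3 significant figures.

1.01 × 10³ s

Δρ = 997.467 − 997.204 = 0.263 kg m⁻³ over Δz = 152 − 86 = 66 m.
N² = (9.8/1000) × (0.263/66) = 3.9052 × 10⁻⁵ s⁻².
N = √(3.9052 × 10⁻⁵) = 6.2492 × 10⁻³ rad s⁻¹, so T = 2π/N = 1.0054 × 10³ s ≈ 1.01 × 10³ s.
N² > 0, so the interval is statically stable.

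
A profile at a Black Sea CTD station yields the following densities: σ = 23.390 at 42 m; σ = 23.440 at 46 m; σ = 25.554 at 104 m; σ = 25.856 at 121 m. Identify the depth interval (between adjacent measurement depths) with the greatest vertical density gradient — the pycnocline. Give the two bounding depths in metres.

46–104 m

Compute the density gradient over each adjacent pair:
  42–46 m: Δρ/Δz = 0.050/4 = 0.013 kg m⁻⁴
  46–104 m: Δρ/Δz = 2.114/58 = 0.036 kg m⁻⁴
  104–121 m: Δρ/Δz = 0.302/17 = 0.018 kg m⁻⁴
The largest gradient is in the 46–104 m interval — the pycnocline.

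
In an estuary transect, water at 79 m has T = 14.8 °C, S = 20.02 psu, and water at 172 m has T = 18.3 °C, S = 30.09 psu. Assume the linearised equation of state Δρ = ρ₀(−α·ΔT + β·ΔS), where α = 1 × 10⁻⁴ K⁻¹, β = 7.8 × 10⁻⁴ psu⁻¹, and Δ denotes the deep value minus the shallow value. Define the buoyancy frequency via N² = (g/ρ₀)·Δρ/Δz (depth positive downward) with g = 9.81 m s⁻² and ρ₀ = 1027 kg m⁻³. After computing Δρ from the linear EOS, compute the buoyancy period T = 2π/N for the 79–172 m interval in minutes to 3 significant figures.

3.72 min

ΔT = +3.5 K, ΔS = +10.07 psu (deep − shallow).
Δρ/ρ₀ = −αΔT + βΔS = -3.50 × 10⁻⁴ + 7.8546 × 10⁻³ = 7.5046 × 10⁻³, so Δρ ≈ 7.707 kg m⁻³.
N² = (g/ρ₀)·Δρ/Δz = g·(Δρ/ρ₀)/Δz = 9.81 × 7.5046 × 10⁻³ / 93 = 7.9161 × 10⁻⁴ s⁻².
N = √(7.9161 × 10⁻⁴) = 0.028136 rad s⁻¹ → T = 2π/N = 223.31 s = 3.7218 min ≈ 3.72 min.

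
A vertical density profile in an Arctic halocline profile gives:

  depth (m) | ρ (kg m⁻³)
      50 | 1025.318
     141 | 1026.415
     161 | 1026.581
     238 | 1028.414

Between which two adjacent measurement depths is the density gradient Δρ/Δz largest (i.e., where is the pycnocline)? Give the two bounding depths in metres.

161–238 m

Compute the density gradient over each adjacent pair:
  50–141 m: Δρ/Δz = 1.097/91 = 0.012 kg m⁻⁴
  141–161 m: Δρ/Δz = 0.166/20 = 8.3 × 10⁻³ kg m⁻⁴
  161–238 m: Δρ/Δz = 1.833/77 = 0.024 kg m⁻⁴
The largest gradient is in the 161–238 m interval — the pycnocline.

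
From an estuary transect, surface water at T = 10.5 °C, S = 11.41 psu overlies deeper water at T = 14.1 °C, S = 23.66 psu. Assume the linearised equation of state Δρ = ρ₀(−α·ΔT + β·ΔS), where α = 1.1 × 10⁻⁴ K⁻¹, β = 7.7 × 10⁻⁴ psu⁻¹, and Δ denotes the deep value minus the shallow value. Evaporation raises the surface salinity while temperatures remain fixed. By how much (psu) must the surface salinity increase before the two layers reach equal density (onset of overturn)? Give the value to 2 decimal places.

11.74 psu

Neutral buoyancy requires −α(T_deep − T_surf) + β(S_deep − S_surf′) = 0.
S_surf′ = S_deep − (α/β)·ΔT = 23.66 − (1.1 × 10⁻⁴/7.7 × 10⁻⁴)·(+3.6) = 23.1457 psu.
Increase required: 23.1457 − 11.41 = 11.7357 psu.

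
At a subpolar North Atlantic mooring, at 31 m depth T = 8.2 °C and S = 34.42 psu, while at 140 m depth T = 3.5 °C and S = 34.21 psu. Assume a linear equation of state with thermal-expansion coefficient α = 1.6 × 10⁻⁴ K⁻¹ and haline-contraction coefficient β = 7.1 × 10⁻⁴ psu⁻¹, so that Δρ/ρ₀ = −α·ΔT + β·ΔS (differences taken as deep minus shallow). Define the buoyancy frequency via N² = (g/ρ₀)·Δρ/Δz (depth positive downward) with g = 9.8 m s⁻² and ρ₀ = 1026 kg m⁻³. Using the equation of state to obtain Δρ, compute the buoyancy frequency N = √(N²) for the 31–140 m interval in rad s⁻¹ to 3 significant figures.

ΔT = -4.7 K, ΔS = -0.21 psu (deep − shallow).
Δρ/ρ₀ = −αΔT + βΔS = 7.52 × 10⁻⁴ − 1.491 × 10⁻⁴ = 6.029 × 10⁻⁴, so Δρ ≈ 0.6186 kg m⁻³.
N² = (g/ρ₀)·Δρ/Δz = g·(Δρ/ρ₀)/Δz = 9.8 × 6.029 × 10⁻⁴ / 109 = 5.4206 × 10⁻⁵ s⁻².
N = √(5.4206 × 10⁻⁵) = 7.3625 × 10⁻³ rad s⁻¹ ≈ 7.36 × 10⁻³ rad s⁻¹.

7.36 × 10⁻³ rad s⁻¹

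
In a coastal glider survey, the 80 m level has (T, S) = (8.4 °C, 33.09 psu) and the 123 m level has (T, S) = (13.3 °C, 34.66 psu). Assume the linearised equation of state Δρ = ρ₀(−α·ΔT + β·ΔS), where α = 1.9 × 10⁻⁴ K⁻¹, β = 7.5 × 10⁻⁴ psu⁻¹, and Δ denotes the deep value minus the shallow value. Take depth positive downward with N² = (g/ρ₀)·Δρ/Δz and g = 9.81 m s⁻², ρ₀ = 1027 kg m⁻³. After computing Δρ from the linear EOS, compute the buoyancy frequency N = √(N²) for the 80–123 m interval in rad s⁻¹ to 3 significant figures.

7.50 × 10⁻³ rad s⁻¹

ΔT = +4.9 K, ΔS = +1.57 psu (deep − shallow).
Δρ/ρ₀ = −αΔT + βΔS = -9.31 × 10⁻⁴ + 1.1775 × 10⁻³ = 2.465 × 10⁻⁴, so Δρ ≈ 0.2532 kg m⁻³.
N² = (g/ρ₀)·Δρ/Δz = g·(Δρ/ρ₀)/Δz = 9.81 × 2.465 × 10⁻⁴ / 43 = 5.6236 × 10⁻⁵ s⁻².
N = √(5.6236 × 10⁻⁵) = 7.4991 × 10⁻³ rad s⁻¹ ≈ 7.50 × 10⁻³ rad s⁻¹.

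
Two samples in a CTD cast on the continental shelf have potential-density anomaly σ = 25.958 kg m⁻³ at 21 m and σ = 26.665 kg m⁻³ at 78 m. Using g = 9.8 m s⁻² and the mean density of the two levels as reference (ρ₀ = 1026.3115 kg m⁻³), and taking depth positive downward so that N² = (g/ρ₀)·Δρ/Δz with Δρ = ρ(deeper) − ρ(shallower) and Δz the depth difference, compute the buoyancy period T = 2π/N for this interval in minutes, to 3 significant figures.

9.62 min

Δρ = 1026.665 − 1025.958 = 0.707 kg m⁻³ over Δz = 78 − 21 = 57 m.
N² = (9.8/1026.3115) × (0.707/57) = 1.1844 × 10⁻⁴ s⁻².
N = √(1.1844 × 10⁻⁴) = 0.010883 rad s⁻¹, so T = 2π/N = 577.34 s = 9.6223 min ≈ 9.62 min.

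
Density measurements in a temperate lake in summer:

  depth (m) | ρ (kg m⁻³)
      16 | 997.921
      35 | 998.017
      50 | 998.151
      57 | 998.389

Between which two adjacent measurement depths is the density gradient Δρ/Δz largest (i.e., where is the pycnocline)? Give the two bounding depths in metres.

50–57 m

Compute the density gradient over each adjacent pair:
  16–35 m: Δρ/Δz = 0.096/19 = 5.1 × 10⁻³ kg m⁻⁴
  35–50 m: Δρ/Δz = 0.134/15 = 8.9 × 10⁻³ kg m⁻⁴
  50–57 m: Δρ/Δz = 0.238/7 = 0.034 kg m⁻⁴
The largest gradient is in the 50–57 m interval — the pycnocline.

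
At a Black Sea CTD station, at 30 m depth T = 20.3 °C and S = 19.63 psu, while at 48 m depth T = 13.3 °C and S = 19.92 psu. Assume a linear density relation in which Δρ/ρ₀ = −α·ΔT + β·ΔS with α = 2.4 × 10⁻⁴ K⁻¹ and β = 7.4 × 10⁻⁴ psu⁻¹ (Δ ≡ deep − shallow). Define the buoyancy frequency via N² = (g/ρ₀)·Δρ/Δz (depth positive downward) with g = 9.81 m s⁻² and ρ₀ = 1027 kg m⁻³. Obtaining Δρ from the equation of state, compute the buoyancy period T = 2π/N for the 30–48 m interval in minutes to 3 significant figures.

3.26 min

ΔT = -7.0 K, ΔS = +0.29 psu (deep − shallow).
Δρ/ρ₀ = −αΔT + βΔS = 1.68 × 10⁻³ + 2.146 × 10⁻⁴ = 1.8946 × 10⁻³, so Δρ ≈ 1.946 kg m⁻³.
N² = (g/ρ₀)·Δρ/Δz = g·(Δρ/ρ₀)/Δz = 9.81 × 1.8946 × 10⁻³ / 18 = 1.0326 × 10⁻³ s⁻².
N = √(1.0326 × 10⁻³) = 0.032134 rad s⁻¹ → T = 2π/N = 195.53 s = 3.2588 min ≈ 3.26 min.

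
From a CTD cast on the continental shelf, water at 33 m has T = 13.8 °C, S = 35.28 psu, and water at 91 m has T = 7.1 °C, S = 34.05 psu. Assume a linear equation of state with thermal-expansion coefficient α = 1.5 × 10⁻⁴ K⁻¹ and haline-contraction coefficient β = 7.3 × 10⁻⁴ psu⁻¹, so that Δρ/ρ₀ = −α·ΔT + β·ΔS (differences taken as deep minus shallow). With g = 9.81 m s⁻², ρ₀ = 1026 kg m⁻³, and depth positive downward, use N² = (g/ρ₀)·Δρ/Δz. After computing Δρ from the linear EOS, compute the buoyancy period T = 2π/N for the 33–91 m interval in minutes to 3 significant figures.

24.6 min

ΔT = -6.7 K, ΔS = -1.23 psu (deep − shallow).
Δρ/ρ₀ = −αΔT + βΔS = 1.005 × 10⁻³ − 8.979 × 10⁻⁴ = 1.071 × 10⁻⁴, so Δρ ≈ 0.1099 kg m⁻³.
N² = (g/ρ₀)·Δρ/Δz = g·(Δρ/ρ₀)/Δz = 9.81 × 1.071 × 10⁻⁴ / 58 = 1.8115 × 10⁻⁵ s⁻².
N = √(1.8115 × 10⁻⁵) = 4.2562 × 10⁻³ rad s⁻¹ → T = 2π/N = 1.4762 × 10³ s = 24.603 min ≈ 24.6 min.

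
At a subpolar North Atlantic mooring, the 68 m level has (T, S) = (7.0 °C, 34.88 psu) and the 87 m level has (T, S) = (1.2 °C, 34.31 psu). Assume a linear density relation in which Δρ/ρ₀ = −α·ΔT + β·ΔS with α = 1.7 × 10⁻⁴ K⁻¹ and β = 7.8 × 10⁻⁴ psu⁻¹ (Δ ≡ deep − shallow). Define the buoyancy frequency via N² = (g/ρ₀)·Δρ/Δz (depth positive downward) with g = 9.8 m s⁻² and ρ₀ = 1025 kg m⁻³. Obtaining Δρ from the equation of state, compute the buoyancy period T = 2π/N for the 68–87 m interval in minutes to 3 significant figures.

6.27 min

ΔT = -5.8 K, ΔS = -0.57 psu (deep − shallow).
Δρ/ρ₀ = −αΔT + βΔS = 9.86 × 10⁻⁴ − 4.446 × 10⁻⁴ = 5.414 × 10⁻⁴, so Δρ ≈ 0.5549 kg m⁻³.
N² = (g/ρ₀)·Δρ/Δz = g·(Δρ/ρ₀)/Δz = 9.8 × 5.414 × 10⁻⁴ / 19 = 2.7925 × 10⁻⁴ s⁻².
N = √(2.7925 × 10⁻⁴) = 0.016711 rad s⁻¹ → T = 2π/N = 375.99 s = 6.2665 min ≈ 6.27 min.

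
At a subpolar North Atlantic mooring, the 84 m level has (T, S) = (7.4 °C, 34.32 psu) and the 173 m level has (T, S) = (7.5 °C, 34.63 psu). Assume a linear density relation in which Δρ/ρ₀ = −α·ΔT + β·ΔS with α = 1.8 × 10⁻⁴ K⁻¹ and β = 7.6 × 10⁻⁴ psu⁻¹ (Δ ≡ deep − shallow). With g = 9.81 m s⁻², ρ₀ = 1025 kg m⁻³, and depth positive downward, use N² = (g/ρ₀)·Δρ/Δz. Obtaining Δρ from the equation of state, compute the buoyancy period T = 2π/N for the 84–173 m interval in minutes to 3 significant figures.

21.4 min

ΔT = +0.1 K, ΔS = +0.31 psu (deep − shallow).
Δρ/ρ₀ = −αΔT + βΔS = -1.80 × 10⁻⁵ + 2.356 × 10⁻⁴ = 2.176 × 10⁻⁴, so Δρ ≈ 0.2230 kg m⁻³.
N² = (g/ρ₀)·Δρ/Δz = g·(Δρ/ρ₀)/Δz = 9.81 × 2.176 × 10⁻⁴ / 89 = 2.3985 × 10⁻⁵ s⁻².
N = √(2.3985 × 10⁻⁵) = 4.8974 × 10⁻³ rad s⁻¹ → T = 2π/N = 1.2830 × 10³ s = 21.383 min ≈ 21.4 min.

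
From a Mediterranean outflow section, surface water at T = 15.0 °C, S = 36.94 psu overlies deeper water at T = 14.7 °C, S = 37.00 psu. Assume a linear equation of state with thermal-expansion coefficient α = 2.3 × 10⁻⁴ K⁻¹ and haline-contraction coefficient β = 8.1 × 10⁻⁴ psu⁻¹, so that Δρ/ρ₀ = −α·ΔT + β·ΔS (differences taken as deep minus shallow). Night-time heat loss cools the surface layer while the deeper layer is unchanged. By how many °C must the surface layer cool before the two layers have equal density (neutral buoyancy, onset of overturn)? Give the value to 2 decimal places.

0.51 °C

Neutral buoyancy requires Δρ = 0, i.e. −α(T_deep − T_surf′) + β(S_deep − S_surf) = 0.
T_surf′ = T_deep − (β/α)·ΔS = 14.7 − (8.1 × 10⁻⁴/2.3 × 10⁻⁴)·(+0.06) = 14.4887 °C.
Cooling required: 15.0 − (14.4887) = 0.5113 °C.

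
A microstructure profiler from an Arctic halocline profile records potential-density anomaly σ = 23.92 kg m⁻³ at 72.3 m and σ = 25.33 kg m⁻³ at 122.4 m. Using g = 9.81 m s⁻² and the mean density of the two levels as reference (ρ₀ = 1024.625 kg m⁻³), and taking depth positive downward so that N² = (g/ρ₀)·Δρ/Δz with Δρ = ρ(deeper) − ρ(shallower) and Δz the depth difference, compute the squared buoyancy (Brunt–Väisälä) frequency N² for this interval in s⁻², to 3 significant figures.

2.69 × 10⁻⁴ s⁻²

Δρ = 1025.33 − 1023.92 = 1.41 kg m⁻³ over Δz = 122.4 − 72.3 = 50.1 m.
N² = (9.81/1024.625) × (1.41/50.1) = 2.6945 × 10⁻⁴ s⁻² ≈ 2.69 × 10⁻⁴ s⁻².
Since Δρ > 0 the layer is stably stratified.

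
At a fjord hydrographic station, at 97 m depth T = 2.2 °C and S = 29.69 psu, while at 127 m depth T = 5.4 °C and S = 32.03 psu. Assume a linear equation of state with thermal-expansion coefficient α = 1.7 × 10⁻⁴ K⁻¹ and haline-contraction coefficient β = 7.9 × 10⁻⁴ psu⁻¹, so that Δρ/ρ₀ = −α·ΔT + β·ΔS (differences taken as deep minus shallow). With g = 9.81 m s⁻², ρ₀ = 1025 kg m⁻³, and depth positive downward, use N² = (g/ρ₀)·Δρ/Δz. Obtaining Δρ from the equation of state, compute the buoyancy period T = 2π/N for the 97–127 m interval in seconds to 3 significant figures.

304 s

ΔT = +3.2 K, ΔS = +2.34 psu (deep − shallow).
Δρ/ρ₀ = −αΔT + βΔS = -5.44 × 10⁻⁴ + 1.8486 × 10⁻³ = 1.3046 × 10⁻³, so Δρ ≈ 1.337 kg m⁻³.
N² = (g/ρ₀)·Δρ/Δz = g·(Δρ/ρ₀)/Δz = 9.81 × 1.3046 × 10⁻³ / 30 = 4.2660 × 10⁻⁴ s⁻².
N = √(4.2660 × 10⁻⁴) = 0.020654 rad s⁻¹ → T = 2π/N = 304.21 s ≈ 304 s.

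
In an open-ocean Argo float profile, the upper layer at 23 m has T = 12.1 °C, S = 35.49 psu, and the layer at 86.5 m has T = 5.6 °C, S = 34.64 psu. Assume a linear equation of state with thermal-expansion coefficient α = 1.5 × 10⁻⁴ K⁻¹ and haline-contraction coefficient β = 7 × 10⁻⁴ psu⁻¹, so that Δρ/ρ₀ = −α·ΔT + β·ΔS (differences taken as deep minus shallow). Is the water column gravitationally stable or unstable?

ΔT = 5.6 − 12.1 = -6.5 K and ΔS = 34.64 − 35.49 = -0.85 psu (deep − shallow).
−αΔT = 9.75 × 10⁻⁴; βΔS = -5.95 × 10⁻⁴; sum Δρ/ρ₀ = 3.80 × 10⁻⁴.
Δρ/ρ₀ > 0, so Δρ > 0: deeper water is denser → statically stable.

stable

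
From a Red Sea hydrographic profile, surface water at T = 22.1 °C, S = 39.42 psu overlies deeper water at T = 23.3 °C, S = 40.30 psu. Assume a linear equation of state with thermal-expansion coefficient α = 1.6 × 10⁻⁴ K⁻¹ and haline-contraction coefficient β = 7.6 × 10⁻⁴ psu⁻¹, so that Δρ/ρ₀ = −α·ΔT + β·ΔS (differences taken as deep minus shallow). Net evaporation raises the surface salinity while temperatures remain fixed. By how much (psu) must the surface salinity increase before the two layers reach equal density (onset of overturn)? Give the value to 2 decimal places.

0.63 psu

Neutral buoyancy requires −α(T_deep − T_surf) + β(S_deep − S_surf′) = 0.
S_surf′ = S_deep − (α/β)·ΔT = 40.30 − (1.6 × 10⁻⁴/7.6 × 10⁻⁴)·(+1.2) = 40.0474 psu.
Increase required: 40.0474 − 39.42 = 0.6274 psu.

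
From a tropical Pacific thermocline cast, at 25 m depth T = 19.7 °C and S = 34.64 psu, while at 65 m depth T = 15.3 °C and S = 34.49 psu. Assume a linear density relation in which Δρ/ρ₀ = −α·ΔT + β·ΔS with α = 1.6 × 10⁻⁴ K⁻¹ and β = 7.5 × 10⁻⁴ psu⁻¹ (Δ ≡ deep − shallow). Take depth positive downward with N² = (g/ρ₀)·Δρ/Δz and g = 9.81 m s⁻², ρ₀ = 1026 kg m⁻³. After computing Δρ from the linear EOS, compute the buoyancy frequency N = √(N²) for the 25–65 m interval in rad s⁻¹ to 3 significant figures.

ΔT = -4.4 K, ΔS = -0.15 psu (deep − shallow).
Δρ/ρ₀ = −αΔT + βΔS = 7.04 × 10⁻⁴ − 1.125 × 10⁻⁴ = 5.915 × 10⁻⁴, so Δρ ≈ 0.6069 kg m⁻³.
N² = (g/ρ₀)·Δρ/Δz = g·(Δρ/ρ₀)/Δz = 9.81 × 5.915 × 10⁻⁴ / 40 = 1.4507 × 10⁻⁴ s⁻².
N = √(1.4507 × 10⁻⁴) = 0.012045 rad s⁻¹ ≈ 0.0120 rad s⁻¹.

0.0120 rad s⁻¹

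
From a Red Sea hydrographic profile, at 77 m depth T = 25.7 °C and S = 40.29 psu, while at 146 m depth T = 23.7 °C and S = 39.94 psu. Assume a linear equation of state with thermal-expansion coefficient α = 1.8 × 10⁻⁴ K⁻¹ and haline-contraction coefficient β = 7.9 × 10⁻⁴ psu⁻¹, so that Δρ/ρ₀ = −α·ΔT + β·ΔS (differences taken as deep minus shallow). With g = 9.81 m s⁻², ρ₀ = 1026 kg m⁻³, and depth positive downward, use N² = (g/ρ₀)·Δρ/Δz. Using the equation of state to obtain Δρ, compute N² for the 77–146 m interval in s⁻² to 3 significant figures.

1.19 × 10⁻⁵ s⁻²

ΔT = -2.0 K, ΔS = -0.35 psu (deep − shallow).
Δρ/ρ₀ = −αΔT + βΔS = 3.60 × 10⁻⁴ − 2.765 × 10⁻⁴ = 8.35 × 10⁻⁵, so Δρ ≈ 0.08567 kg m⁻³.
N² = (g/ρ₀)·Δρ/Δz = g·(Δρ/ρ₀)/Δz = 9.81 × 8.35 × 10⁻⁵ / 69 = 1.1872 × 10⁻⁵ s⁻² ≈ 1.19 × 10⁻⁵ s⁻².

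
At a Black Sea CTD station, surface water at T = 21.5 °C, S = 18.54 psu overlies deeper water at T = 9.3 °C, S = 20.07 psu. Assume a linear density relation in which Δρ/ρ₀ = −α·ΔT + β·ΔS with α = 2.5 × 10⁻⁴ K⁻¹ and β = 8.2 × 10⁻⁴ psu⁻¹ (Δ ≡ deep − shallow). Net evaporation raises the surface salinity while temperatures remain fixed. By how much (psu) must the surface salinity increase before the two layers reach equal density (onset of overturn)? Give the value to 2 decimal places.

Neutral buoyancy requires −α(T_deep − T_surf) + β(S_deep − S_surf′) = 0.
S_surf′ = S_deep − (α/β)·ΔT = 20.07 − (2.5 × 10⁻⁴/8.2 × 10⁻⁴)·(-12.2) = 23.7895 psu.
Increase required: 23.7895 − 18.54 = 5.2495 psu.

5.25 psu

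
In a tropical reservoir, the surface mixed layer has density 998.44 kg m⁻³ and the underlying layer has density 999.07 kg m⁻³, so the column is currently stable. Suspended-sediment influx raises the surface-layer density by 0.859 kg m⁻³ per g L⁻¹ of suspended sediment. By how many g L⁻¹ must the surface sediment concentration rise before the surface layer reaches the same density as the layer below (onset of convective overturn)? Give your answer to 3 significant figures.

0.733 g L⁻¹

Density deficit of the surface layer: 999.07 − 998.44 = 0.63 kg m⁻³.
Required change = 0.63 / 0.859 = 0.733 g L⁻¹.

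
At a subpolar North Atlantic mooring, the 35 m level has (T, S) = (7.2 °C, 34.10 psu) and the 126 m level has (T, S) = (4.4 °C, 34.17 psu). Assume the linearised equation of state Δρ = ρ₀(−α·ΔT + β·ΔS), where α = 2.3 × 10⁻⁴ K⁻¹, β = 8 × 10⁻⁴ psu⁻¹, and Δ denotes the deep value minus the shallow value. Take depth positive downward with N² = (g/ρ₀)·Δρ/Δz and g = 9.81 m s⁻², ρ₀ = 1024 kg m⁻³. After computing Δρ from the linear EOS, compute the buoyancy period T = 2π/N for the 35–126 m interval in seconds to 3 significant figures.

ΔT = -2.8 K, ΔS = +0.07 psu (deep − shallow).
Δρ/ρ₀ = −αΔT + βΔS = 6.44 × 10⁻⁴ + 5.60 × 10⁻⁵ = 7.00 × 10⁻⁴, so Δρ ≈ 0.7168 kg m⁻³.
N² = (g/ρ₀)·Δρ/Δz = g·(Δρ/ρ₀)/Δz = 9.81 × 7.00 × 10⁻⁴ / 91 = 7.5462 × 10⁻⁵ s⁻².
N = √(7.5462 × 10⁻⁵) = 8.6869 × 10⁻³ rad s⁻¹ → T = 2π/N = 723.29 s ≈ 723 s.

723 s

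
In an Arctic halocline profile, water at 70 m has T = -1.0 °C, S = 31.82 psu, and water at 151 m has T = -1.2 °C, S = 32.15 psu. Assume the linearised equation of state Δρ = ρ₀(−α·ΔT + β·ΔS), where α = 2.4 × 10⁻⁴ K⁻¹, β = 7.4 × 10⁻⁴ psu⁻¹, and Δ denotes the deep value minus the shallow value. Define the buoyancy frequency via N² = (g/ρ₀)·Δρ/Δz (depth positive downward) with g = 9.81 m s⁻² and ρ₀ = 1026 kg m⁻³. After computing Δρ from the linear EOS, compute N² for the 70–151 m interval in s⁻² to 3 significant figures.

ΔT = -0.2 K, ΔS = +0.33 psu (deep − shallow).
Δρ/ρ₀ = −αΔT + βΔS = 4.80 × 10⁻⁵ + 2.442 × 10⁻⁴ = 2.922 × 10⁻⁴, so Δρ ≈ 0.2998 kg m⁻³.
N² = (g/ρ₀)·Δρ/Δz = g·(Δρ/ρ₀)/Δz = 9.81 × 2.922 × 10⁻⁴ / 81 = 3.5389 × 10⁻⁵ s⁻² ≈ 3.54 × 10⁻⁵ s⁻².

3.54 × 10⁻⁵ s⁻²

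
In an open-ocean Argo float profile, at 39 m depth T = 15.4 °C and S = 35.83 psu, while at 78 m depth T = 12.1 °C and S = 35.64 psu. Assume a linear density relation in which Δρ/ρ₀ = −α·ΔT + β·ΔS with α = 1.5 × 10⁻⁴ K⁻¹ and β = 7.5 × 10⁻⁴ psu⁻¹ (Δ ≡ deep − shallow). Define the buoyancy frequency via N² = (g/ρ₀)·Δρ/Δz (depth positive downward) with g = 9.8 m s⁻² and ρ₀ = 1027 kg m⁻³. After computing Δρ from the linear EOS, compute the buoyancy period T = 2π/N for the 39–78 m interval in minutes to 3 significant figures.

ΔT = -3.3 K, ΔS = -0.19 psu (deep − shallow).
Δρ/ρ₀ = −αΔT + βΔS = 4.95 × 10⁻⁴ − 1.425 × 10⁻⁴ = 3.525 × 10⁻⁴, so Δρ ≈ 0.3620 kg m⁻³.
N² = (g/ρ₀)·Δρ/Δz = g·(Δρ/ρ₀)/Δz = 9.8 × 3.525 × 10⁻⁴ / 39 = 8.8577 × 10⁻⁵ s⁻².
N = √(8.8577 × 10⁻⁵) = 9.4115 × 10⁻³ rad s⁻¹ → T = 2π/N = 667.61 s = 11.127 min ≈ 11.1 min.

11.1 min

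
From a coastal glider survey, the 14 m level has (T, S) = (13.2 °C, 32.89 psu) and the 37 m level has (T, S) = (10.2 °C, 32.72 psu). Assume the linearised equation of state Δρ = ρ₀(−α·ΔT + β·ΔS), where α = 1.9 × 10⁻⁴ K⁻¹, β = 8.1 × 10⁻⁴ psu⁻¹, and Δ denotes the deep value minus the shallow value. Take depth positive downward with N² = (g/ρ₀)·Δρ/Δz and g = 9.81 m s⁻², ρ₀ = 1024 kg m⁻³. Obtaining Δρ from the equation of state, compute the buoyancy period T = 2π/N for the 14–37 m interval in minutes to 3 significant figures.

7.71 min

ΔT = -3.0 K, ΔS = -0.17 psu (deep − shallow).
Δρ/ρ₀ = −αΔT + βΔS = 5.70 × 10⁻⁴ − 1.377 × 10⁻⁴ = 4.323 × 10⁻⁴, so Δρ ≈ 0.4427 kg m⁻³.
N² = (g/ρ₀)·Δρ/Δz = g·(Δρ/ρ₀)/Δz = 9.81 × 4.323 × 10⁻⁴ / 23 = 1.8439 × 10⁻⁴ s⁻².
N = √(1.8439 × 10⁻⁴) = 0.013579 rad s⁻¹ → T = 2π/N = 462.71 s = 7.7118 min ≈ 7.71 min.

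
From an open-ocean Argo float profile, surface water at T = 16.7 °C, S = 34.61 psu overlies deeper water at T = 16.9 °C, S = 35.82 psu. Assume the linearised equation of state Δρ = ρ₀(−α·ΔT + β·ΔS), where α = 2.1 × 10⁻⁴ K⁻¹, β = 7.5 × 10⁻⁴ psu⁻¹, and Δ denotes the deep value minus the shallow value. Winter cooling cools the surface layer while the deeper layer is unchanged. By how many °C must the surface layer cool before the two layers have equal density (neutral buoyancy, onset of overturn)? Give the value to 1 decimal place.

Neutral buoyancy requires Δρ = 0, i.e. −α(T_deep − T_surf′) + β(S_deep − S_surf) = 0.
T_surf′ = T_deep − (β/α)·ΔS = 16.9 − (7.5 × 10⁻⁴/2.1 × 10⁻⁴)·(+1.21) = 12.579 °C.
Cooling required: 16.7 − (12.579) = 4.121 °C.

4.1 °C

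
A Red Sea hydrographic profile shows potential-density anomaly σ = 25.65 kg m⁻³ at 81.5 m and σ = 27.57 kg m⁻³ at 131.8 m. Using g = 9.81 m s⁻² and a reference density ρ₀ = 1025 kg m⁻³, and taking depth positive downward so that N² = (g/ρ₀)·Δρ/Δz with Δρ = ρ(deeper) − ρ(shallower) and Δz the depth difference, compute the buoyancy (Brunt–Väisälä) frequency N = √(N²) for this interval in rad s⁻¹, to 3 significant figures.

0.0191 rad s⁻¹

Δρ = 1027.57 − 1025.65 = 1.92 kg m⁻³ over Δz = 131.8 − 81.5 = 50.3 m.
N² = (9.81/1025) × (1.92/50.3) = 3.6532 × 10⁻⁴ s⁻².
N = √(3.6532 × 10⁻⁴) = 0.019113 rad s⁻¹ ≈ 0.0191 rad s⁻¹.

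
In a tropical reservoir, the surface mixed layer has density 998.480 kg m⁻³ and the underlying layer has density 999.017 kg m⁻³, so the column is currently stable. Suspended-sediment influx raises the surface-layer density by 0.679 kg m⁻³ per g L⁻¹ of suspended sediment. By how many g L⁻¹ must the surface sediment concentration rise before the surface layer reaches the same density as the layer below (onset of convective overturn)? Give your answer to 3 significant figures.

0.791 g L⁻¹

Density deficit of the surface layer: 999.017 − 998.480 = 0.537 kg m⁻³.
Required change = 0.537 / 0.679 = 0.791 g L⁻¹.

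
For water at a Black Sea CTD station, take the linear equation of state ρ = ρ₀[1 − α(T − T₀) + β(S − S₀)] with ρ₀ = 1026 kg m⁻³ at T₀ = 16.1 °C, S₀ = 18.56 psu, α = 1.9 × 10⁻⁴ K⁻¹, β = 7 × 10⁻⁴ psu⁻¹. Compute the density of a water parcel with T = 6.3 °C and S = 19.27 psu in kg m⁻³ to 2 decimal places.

1028.42 kg m⁻³

T − T₀ = -9.8 K, S − S₀ = +0.71 psu.
Bracket = 1 − α·(-9.8) + β·(+0.71) = 1 + (2.359 × 10⁻³) = 1.0023590.
ρ = 1026 × 1.0023590 = 1028.42 kg m⁻³.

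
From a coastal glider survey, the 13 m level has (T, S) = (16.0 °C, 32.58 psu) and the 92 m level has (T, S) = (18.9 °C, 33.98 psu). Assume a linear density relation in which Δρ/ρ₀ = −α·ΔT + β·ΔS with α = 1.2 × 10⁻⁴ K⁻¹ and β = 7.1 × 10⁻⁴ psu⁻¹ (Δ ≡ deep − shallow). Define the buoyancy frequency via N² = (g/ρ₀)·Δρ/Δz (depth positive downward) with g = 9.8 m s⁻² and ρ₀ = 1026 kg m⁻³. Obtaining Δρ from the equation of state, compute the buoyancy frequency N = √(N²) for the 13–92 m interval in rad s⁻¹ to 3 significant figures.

ΔT = +2.9 K, ΔS = +1.40 psu (deep − shallow).
Δρ/ρ₀ = −αΔT + βΔS = -3.48 × 10⁻⁴ + 9.94 × 10⁻⁴ = 6.46 × 10⁻⁴, so Δρ ≈ 0.6628 kg m⁻³.
N² = (g/ρ₀)·Δρ/Δz = g·(Δρ/ρ₀)/Δz = 9.8 × 6.46 × 10⁻⁴ / 79 = 8.0137 × 10⁻⁵ s⁻².
N = √(8.0137 × 10⁻⁵) = 8.9519 × 10⁻³ rad s⁻¹ ≈ 8.95 × 10⁻³ rad s⁻¹.

8.95 × 10⁻³ rad s⁻¹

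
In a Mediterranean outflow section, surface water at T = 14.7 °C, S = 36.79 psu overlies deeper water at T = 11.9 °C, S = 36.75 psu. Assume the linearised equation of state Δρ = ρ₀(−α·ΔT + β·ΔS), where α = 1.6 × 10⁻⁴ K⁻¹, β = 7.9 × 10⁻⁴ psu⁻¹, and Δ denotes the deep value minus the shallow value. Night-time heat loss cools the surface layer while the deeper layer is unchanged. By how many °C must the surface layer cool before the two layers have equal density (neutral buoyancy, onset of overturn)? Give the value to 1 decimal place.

2.6 °C

Neutral buoyancy requires Δρ = 0, i.e. −α(T_deep − T_surf′) + β(S_deep − S_surf) = 0.
T_surf′ = T_deep − (β/α)·ΔS = 11.9 − (7.9 × 10⁻⁴/1.6 × 10⁻⁴)·(-0.04) = 12.098 °C.
Cooling required: 14.7 − (12.098) = 2.602 °C.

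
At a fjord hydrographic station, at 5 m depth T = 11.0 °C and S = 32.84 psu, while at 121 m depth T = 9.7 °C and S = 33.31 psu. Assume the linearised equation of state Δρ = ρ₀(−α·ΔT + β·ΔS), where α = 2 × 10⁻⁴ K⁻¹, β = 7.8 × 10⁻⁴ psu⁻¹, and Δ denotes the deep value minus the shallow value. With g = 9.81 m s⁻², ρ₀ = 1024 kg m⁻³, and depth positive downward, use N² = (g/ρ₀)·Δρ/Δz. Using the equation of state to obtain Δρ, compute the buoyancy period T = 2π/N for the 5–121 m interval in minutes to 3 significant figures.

ΔT = -1.3 K, ΔS = +0.47 psu (deep − shallow).
Δρ/ρ₀ = −αΔT + βΔS = 2.60 × 10⁻⁴ + 3.666 × 10⁻⁴ = 6.266 × 10⁻⁴, so Δρ ≈ 0.6416 kg m⁻³.
N² = (g/ρ₀)·Δρ/Δz = g·(Δρ/ρ₀)/Δz = 9.81 × 6.266 × 10⁻⁴ / 116 = 5.2991 × 10⁻⁵ s⁻².
N = √(5.2991 × 10⁻⁵) = 7.2795 × 10⁻³ rad s⁻¹ → T = 2π/N = 863.13 s = 14.386 min ≈ 14.4 min.

14.4 min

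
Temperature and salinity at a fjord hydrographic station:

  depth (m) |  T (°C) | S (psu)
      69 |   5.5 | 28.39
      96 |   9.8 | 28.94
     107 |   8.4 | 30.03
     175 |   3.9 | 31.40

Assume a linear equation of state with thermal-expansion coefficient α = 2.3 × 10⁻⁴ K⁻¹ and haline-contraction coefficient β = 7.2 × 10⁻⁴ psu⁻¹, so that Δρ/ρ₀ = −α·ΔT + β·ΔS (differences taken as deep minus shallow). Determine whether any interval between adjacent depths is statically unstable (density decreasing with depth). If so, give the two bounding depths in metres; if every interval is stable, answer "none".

69–96 m

Evaluate Δρ/ρ₀ = −αΔT + βΔS across each adjacent pair:
  69–96 m: −αΔT+βΔS = −(2.3 × 10⁻⁴)(+4.3)+(7.2 × 10⁻⁴)(+0.55) = -5.9 × 10⁻⁴ → UNSTABLE
  96–107 m: −αΔT+βΔS = −(2.3 × 10⁻⁴)(-1.4)+(7.2 × 10⁻⁴)(+1.09) = 1.1 × 10⁻³ → stable
  107–175 m: −αΔT+βΔS = −(2.3 × 10⁻⁴)(-4.5)+(7.2 × 10⁻⁴)(+1.37) = 2.0 × 10⁻³ → stable
The 69–96 m interval has Δρ < 0: lighter water underlies denser water.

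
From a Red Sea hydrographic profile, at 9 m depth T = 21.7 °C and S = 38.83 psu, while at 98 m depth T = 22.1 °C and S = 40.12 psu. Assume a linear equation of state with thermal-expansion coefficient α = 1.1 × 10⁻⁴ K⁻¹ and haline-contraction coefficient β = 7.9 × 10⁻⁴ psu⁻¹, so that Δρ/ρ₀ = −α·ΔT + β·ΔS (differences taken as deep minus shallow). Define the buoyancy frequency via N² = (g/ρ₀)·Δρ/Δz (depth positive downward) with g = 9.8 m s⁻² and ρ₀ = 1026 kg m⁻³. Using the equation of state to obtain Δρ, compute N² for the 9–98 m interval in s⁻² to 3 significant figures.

ΔT = +0.4 K, ΔS = +1.29 psu (deep − shallow).
Δρ/ρ₀ = −αΔT + βΔS = -4.40 × 10⁻⁵ + 1.0191 × 10⁻³ = 9.751 × 10⁻⁴, so Δρ ≈ 1.000 kg m⁻³.
N² = (g/ρ₀)·Δρ/Δz = g·(Δρ/ρ₀)/Δz = 9.8 × 9.751 × 10⁻⁴ / 89 = 1.0737 × 10⁻⁴ s⁻² ≈ 1.07 × 10⁻⁴ s⁻².

1.07 × 10⁻⁴ s⁻²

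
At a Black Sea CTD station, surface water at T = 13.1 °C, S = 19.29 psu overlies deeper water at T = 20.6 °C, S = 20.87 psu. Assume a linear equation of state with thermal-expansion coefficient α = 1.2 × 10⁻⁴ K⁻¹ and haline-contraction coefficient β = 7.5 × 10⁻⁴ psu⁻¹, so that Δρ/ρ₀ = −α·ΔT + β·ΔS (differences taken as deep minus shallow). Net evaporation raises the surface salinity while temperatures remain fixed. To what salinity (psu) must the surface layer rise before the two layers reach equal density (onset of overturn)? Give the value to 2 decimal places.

Neutral buoyancy requires −α(T_deep − T_surf) + β(S_deep − S_surf′) = 0.
S_surf′ = S_deep − (α/β)·ΔT = 20.87 − (1.2 × 10⁻⁴/7.5 × 10⁻⁴)·(+7.5) = 19.6700 psu.
Increase required: 19.6700 − 19.29 = 0.3800 psu.

19.67 psu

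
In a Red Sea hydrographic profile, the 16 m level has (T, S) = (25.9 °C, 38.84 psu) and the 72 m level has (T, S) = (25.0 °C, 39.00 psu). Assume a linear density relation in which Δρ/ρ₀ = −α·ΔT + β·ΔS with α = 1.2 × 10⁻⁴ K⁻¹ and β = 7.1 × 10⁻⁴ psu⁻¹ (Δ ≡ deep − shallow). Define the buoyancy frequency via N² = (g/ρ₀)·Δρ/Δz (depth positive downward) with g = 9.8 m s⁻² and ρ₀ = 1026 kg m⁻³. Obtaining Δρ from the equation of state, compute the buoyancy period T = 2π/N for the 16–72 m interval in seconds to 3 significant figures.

ΔT = -0.9 K, ΔS = +0.16 psu (deep − shallow).
Δρ/ρ₀ = −αΔT + βΔS = 1.08 × 10⁻⁴ + 1.136 × 10⁻⁴ = 2.216 × 10⁻⁴, so Δρ ≈ 0.2274 kg m⁻³.
N² = (g/ρ₀)·Δρ/Δz = g·(Δρ/ρ₀)/Δz = 9.8 × 2.216 × 10⁻⁴ / 56 = 3.8780 × 10⁻⁵ s⁻².
N = √(3.8780 × 10⁻⁵) = 6.2274 × 10⁻³ rad s⁻¹ → T = 2π/N = 1.0090 × 10³ s ≈ 1.01 × 10³ s.

1.01 × 10³ s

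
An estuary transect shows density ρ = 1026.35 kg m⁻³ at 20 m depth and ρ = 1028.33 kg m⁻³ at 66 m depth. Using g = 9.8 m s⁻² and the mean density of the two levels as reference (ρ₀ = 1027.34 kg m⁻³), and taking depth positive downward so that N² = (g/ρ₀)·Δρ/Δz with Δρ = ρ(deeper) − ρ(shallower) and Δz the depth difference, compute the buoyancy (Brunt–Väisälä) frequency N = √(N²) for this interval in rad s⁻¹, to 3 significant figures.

Δρ = 1028.33 − 1026.35 = 1.98 kg m⁻³ over Δz = 66 − 20 = 46 m.
N² = (9.8/1027.34) × (1.98/46) = 4.1060 × 10⁻⁴ s⁻².
N = √(4.1060 × 10⁻⁴) = 0.020263 rad s⁻¹ ≈ 0.0203 rad s⁻¹.
Since Δρ > 0 the layer is stably stratified.

0.0203 rad s⁻¹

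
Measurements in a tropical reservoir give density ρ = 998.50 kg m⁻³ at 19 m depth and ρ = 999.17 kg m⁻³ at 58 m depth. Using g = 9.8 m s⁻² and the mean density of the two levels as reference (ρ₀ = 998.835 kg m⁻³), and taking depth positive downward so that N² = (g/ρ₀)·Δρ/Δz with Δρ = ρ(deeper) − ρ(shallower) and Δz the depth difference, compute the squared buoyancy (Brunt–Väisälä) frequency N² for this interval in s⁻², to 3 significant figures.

Δρ = 999.17 − 998.50 = 0.67 kg m⁻³ over Δz = 58 − 19 = 39 m.
N² = (9.8/998.835) × (0.67/39) = 1.6856 × 10⁻⁴ s⁻² ≈ 1.69 × 10⁻⁴ s⁻².

1.69 × 10⁻⁴ s⁻²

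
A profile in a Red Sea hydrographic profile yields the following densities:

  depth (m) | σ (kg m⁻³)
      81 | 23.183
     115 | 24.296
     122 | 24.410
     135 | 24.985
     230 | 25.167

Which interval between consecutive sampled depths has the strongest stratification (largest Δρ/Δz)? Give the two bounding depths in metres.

122–135 m

Compute the density gradient over each adjacent pair:
  81–115 m: Δρ/Δz = 1.113/34 = 0.033 kg m⁻⁴
  115–122 m: Δρ/Δz = 0.114/7 = 0.016 kg m⁻⁴
  122–135 m: Δρ/Δz = 0.575/13 = 0.044 kg m⁻⁴
  135–230 m: Δρ/Δz = 0.182/95 = 1.9 × 10⁻³ kg m⁻⁴
The largest gradient is in the 122–135 m interval — the pycnocline.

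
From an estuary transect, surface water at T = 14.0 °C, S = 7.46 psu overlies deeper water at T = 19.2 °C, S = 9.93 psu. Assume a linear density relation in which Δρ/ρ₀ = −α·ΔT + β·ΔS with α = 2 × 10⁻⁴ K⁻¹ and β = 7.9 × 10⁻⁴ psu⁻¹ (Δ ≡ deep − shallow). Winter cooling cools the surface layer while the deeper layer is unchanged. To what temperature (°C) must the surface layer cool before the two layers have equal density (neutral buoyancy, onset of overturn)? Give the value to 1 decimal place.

9.4 °C

Neutral buoyancy requires Δρ = 0, i.e. −α(T_deep − T_surf′) + β(S_deep − S_surf) = 0.
T_surf′ = T_deep − (β/α)·ΔS = 19.2 − (7.9 × 10⁻⁴/2 × 10⁻⁴)·(+2.47) = 9.443 °C.
Cooling required: 14.0 − (9.443) = 4.557 °C.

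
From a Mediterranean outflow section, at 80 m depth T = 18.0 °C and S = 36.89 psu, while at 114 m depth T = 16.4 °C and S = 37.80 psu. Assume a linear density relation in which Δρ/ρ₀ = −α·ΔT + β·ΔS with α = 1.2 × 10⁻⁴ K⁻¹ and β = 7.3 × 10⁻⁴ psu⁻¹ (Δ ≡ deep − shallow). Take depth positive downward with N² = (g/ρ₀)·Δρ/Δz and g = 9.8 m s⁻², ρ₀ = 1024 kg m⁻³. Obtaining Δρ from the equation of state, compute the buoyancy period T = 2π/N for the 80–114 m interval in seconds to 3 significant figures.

400 s

ΔT = -1.6 K, ΔS = +0.91 psu (deep − shallow).
Δρ/ρ₀ = −αΔT + βΔS = 1.92 × 10⁻⁴ + 6.643 × 10⁻⁴ = 8.563 × 10⁻⁴, so Δρ ≈ 0.8769 kg m⁻³.
N² = (g/ρ₀)·Δρ/Δz = g·(Δρ/ρ₀)/Δz = 9.8 × 8.563 × 10⁻⁴ / 34 = 2.4682 × 10⁻⁴ s⁻².
N = √(2.4682 × 10⁻⁴) = 0.015711 rad s⁻¹ → T = 2π/N = 399.92 s ≈ 400 s.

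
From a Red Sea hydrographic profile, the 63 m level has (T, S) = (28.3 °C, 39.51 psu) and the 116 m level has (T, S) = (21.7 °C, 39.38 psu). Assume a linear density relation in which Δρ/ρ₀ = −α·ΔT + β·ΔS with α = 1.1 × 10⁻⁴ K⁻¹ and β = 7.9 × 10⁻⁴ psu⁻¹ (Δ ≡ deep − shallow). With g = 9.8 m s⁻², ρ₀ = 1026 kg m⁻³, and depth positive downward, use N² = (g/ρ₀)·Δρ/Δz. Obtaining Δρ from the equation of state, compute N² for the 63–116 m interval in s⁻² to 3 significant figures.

ΔT = -6.6 K, ΔS = -0.13 psu (deep − shallow).
Δρ/ρ₀ = −αΔT + βΔS = 7.26 × 10⁻⁴ − 1.027 × 10⁻⁴ = 6.233 × 10⁻⁴, so Δρ ≈ 0.6395 kg m⁻³.
N² = (g/ρ₀)·Δρ/Δz = g·(Δρ/ρ₀)/Δz = 9.8 × 6.233 × 10⁻⁴ / 53 = 1.1525 × 10⁻⁴ s⁻² ≈ 1.15 × 10⁻⁴ s⁻².

1.15 × 10⁻⁴ s⁻²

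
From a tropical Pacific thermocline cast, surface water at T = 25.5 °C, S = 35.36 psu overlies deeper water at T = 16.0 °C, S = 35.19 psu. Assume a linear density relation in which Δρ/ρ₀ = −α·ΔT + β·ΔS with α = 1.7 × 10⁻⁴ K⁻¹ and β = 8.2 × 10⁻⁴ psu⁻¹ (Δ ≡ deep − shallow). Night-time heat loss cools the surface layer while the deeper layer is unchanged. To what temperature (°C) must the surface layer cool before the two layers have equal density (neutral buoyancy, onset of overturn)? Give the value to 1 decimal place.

Neutral buoyancy requires Δρ = 0, i.e. −α(T_deep − T_surf′) + β(S_deep − S_surf) = 0.
T_surf′ = T_deep − (β/α)·ΔS = 16.0 − (8.2 × 10⁻⁴/1.7 × 10⁻⁴)·(-0.17) = 16.820 °C.
Cooling required: 25.5 − (16.820) = 8.680 °C.

16.8 °C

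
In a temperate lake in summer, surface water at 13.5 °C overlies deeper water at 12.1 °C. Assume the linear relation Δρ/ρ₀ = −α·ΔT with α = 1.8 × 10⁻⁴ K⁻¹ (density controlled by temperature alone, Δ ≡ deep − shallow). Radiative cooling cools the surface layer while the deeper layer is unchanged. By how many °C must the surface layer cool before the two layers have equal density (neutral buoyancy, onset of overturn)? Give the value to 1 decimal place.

1.4 °C

With temperature the only control, equal density requires T_surf′ = T_deep.
T_surf′ = 12.1 °C.
Cooling required: 13.5 − 12.1 = 1.4 °C.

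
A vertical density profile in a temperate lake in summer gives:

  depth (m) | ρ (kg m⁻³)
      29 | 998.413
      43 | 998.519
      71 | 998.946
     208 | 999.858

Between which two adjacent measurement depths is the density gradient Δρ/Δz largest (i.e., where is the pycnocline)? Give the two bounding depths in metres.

43–71 m

Compute the density gradient over each adjacent pair:
  29–43 m: Δρ/Δz = 0.106/14 = 7.6 × 10⁻³ kg m⁻⁴
  43–71 m: Δρ/Δz = 0.427/28 = 0.015 kg m⁻⁴
  71–208 m: Δρ/Δz = 0.912/137 = 6.7 × 10⁻³ kg m⁻⁴
The largest gradient is in the 43–71 m interval — the pycnocline.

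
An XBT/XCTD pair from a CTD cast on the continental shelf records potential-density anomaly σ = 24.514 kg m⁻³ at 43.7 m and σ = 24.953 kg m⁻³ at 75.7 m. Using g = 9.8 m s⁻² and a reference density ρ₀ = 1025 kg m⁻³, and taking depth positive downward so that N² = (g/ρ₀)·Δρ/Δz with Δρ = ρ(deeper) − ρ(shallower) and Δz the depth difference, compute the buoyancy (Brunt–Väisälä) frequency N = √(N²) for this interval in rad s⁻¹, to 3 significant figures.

Δρ = 1024.953 − 1024.514 = 0.439 kg m⁻³ over Δz = 75.7 − 43.7 = 32 m.
N² = (9.8/1025) × (0.439/32) = 1.3116 × 10⁻⁴ s⁻².
N = √(1.3116 × 10⁻⁴) = 0.011453 rad s⁻¹ ≈ 0.0115 rad s⁻¹.

0.0115 rad s⁻¹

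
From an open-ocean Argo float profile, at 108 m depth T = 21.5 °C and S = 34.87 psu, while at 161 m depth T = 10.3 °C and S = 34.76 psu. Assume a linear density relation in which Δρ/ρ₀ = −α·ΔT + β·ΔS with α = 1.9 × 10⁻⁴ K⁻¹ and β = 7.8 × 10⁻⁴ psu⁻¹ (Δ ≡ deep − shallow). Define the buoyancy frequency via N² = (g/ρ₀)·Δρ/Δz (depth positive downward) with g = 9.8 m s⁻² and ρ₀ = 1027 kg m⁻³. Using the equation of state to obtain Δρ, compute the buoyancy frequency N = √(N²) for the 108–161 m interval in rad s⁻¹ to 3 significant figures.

ΔT = -11.2 K, ΔS = -0.11 psu (deep − shallow).
Δρ/ρ₀ = −αΔT + βΔS = 2.128 × 10⁻³ − 8.58 × 10⁻⁵ = 2.0422 × 10⁻³, so Δρ ≈ 2.097 kg m⁻³.
N² = (g/ρ₀)·Δρ/Δz = g·(Δρ/ρ₀)/Δz = 9.8 × 2.0422 × 10⁻³ / 53 = 3.7761 × 10⁻⁴ s⁻².
N = √(3.7761 × 10⁻⁴) = 0.019432 rad s⁻¹ ≈ 0.0194 rad s⁻¹.

0.0194 rad s⁻¹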